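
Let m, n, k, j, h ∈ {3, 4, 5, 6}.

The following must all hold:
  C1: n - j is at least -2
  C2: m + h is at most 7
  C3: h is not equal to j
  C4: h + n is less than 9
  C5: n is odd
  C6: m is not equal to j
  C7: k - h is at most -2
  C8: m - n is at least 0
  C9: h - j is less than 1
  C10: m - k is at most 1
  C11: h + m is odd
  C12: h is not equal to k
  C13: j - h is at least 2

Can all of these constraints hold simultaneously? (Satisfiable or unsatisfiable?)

Unsatisfiable

Constraints 1, 7, 8, 10, and 13 give k − m ≥ -1, m − n ≥ 0, n − j ≥ -2, j − h ≥ 2, h − k ≥ 2.
Adding all 5 inequalities: the left sides telescope to 0, and the right sides sum to (-1) + 0 + (-2) + 2 + 2 = 1. So 0 ≥ 1, which is false.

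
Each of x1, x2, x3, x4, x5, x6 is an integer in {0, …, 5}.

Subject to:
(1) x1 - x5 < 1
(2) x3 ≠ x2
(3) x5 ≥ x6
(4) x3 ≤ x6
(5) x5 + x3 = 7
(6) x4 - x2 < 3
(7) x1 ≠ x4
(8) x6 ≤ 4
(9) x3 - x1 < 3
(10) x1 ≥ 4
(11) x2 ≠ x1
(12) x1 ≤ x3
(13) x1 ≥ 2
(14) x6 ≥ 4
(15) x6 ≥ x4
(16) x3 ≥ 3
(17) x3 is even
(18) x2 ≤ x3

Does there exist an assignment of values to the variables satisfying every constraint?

From constraints 3 and 14: x5 ≥ x6 ≥ 4. From constraints 10 and 12: x3 ≥ x1 ≥ 4. Hence x5 + x3 ≥ 8. But constraint 5 requires x5 + x3 = 7, and 7 < 8. Contradiction.

Unsatisfiable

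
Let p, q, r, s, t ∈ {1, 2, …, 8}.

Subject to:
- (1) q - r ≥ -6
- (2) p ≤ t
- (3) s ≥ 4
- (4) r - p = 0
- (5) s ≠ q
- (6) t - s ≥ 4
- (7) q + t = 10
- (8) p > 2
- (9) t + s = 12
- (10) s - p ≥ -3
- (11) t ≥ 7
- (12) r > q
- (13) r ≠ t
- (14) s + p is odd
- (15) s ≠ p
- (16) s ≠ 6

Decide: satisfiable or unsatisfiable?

Try p = 7, q = 2, r = 7, s = 4, t = 8.
Check constraint 1: q - r = -5; constraint 4: r - p = 0; constraint 6: t - s = 4. The remaining constraints are straightforward to verify.

Satisfiable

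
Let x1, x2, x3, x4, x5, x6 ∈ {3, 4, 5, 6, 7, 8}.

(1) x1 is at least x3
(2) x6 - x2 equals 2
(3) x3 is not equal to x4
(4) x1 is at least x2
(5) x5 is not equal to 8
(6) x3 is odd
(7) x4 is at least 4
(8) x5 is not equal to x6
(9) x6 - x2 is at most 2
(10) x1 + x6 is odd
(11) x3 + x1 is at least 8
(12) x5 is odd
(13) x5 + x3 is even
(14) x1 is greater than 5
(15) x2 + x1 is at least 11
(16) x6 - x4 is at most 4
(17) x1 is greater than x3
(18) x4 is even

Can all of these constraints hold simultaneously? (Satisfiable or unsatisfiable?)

Satisfiable

Take x1 = 8, x2 = 5, x3 = 3, x4 = 4, x5 = 3, x6 = 7. Then constraint 2: x6 - x2 = 2; constraint 9: x6 - x2 = 2; constraint 11: x3 + x1 = 11, and every other listed constraint is also met.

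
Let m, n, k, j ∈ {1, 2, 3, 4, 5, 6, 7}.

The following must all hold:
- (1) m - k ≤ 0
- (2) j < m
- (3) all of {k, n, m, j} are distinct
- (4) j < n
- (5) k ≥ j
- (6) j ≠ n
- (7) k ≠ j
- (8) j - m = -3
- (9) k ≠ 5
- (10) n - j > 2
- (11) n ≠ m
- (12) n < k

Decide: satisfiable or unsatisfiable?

Satisfiable

Setting (m, n, k, j) = (4, 5, 7, 1) satisfies everything: constraint 1: m - k = -3; constraint 8: j - m = -3, and the others follow.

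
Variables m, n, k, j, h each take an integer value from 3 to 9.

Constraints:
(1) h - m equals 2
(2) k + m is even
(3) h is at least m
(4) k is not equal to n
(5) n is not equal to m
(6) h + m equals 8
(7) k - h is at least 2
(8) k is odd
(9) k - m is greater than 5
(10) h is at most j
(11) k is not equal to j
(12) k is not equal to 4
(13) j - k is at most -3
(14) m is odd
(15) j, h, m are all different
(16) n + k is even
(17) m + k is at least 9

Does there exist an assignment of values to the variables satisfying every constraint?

The assignment m = 3, n = 5, k = 9, j = 6, h = 5 works:
  constraint 1 holds since h - m = 2.
  constraint 6 holds since h + m = 8.
The rest check out directly.

Satisfiable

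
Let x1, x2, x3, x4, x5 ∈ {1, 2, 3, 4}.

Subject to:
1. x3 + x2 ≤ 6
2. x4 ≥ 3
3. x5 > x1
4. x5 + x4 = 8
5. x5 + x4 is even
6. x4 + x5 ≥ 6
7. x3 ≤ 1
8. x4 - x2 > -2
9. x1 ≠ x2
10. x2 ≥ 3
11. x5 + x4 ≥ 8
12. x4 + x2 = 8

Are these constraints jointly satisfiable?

Setting (x1, x2, x3, x4, x5) = (1, 4, 1, 4, 4) satisfies everything: constraint 1: x3 + x2 = 5; constraint 4: x5 + x4 = 8; constraint 6: x4 + x5 = 8, and the others follow.

Satisfiable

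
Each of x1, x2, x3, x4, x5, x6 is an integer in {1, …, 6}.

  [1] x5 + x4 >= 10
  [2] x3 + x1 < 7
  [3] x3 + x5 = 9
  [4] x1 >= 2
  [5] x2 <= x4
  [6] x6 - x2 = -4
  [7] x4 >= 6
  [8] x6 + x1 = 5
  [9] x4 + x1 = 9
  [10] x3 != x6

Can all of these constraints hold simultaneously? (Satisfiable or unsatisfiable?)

Setting (x1, x2, x3, x4, x5, x6) = (3, 6, 3, 6, 6, 2) satisfies everything: constraint 1: x5 + x4 = 12; constraint 2: x3 + x1 = 6; constraint 3: x3 + x5 = 9, and the others follow.

Satisfiable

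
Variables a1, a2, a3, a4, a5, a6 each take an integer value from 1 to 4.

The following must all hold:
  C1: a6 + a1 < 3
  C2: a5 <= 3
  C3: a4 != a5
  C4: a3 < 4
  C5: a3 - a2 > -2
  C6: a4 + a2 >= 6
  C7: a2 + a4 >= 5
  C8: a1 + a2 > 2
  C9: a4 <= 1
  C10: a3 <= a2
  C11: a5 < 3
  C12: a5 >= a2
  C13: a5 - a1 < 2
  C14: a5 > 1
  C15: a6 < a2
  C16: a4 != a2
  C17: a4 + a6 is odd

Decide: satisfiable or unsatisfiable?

Unsatisfiable

From constraint 9: a4 ≤ 1. From constraints 2 and 12: a2 ≤ a5 ≤ 3. Hence a4 + a2 ≤ 4. But constraint 6 requires a4 + a2 ≥ 6, and 6 > 4. Contradiction.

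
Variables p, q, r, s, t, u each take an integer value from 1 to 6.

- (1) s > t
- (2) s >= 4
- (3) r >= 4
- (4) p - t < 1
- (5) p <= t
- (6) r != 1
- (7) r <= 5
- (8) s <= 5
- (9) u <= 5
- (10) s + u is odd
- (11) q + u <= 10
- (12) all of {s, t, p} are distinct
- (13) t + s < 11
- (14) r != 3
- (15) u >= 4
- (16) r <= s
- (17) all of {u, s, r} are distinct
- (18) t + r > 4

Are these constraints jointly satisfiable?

Constraints 2, 3, 7, 8, 9, and 15 confine each of u, s, r to the 2 values {4, 5}.
Constraint 17 requires all 3 of them to be distinct, but only 2 values are available — impossible by the pigeonhole principle.

Unsatisfiable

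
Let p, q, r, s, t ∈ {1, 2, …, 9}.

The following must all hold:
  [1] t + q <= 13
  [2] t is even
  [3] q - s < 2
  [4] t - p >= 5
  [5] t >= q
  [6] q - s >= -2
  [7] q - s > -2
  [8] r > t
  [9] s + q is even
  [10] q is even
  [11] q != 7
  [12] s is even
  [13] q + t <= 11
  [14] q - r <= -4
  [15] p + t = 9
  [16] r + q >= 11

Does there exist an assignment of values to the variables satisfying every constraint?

Setting (p, q, r, s, t) = (1, 2, 9, 2, 8) satisfies everything: constraint 1: t + q = 10; constraint 3: q - s = 0, and the others follow.

Satisfiable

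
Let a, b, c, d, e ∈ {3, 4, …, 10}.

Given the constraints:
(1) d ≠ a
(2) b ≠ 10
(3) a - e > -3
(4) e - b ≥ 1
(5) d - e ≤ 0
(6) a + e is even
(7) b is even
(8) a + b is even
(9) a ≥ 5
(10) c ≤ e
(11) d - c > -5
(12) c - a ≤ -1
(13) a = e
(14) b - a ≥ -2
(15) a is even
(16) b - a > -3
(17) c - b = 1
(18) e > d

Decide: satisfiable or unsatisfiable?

Try a = 8, b = 6, c = 7, d = 5, e = 8.
Check constraint 3: a - e = 0; constraint 4: e - b = 2; constraint 5: d - e = -3. The remaining constraints are straightforward to verify.

Satisfiable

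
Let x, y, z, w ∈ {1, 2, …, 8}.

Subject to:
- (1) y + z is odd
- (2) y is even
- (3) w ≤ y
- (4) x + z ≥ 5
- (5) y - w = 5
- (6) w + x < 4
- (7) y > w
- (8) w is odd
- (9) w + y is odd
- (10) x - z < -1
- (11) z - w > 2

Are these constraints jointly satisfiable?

The assignment x = 1, y = 6, z = 5, w = 1 works:
  constraint 4 holds since x + z = 6.
  constraint 5 holds since y - w = 5.
The rest check out directly.

Satisfiable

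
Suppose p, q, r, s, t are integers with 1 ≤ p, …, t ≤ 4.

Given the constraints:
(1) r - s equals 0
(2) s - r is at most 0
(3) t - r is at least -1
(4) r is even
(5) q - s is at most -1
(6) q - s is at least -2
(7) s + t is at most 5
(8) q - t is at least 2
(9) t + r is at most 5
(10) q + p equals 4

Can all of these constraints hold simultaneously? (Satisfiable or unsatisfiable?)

Unsatisfiable

Constraints 2, 3, 5, and 8 give s − q ≥ 1, q − t ≥ 2, t − r ≥ -1, r − s ≥ 0.
Adding all 4 inequalities: the left sides telescope to 0, and the right sides sum to 1 + 2 + (-1) + 0 = 2. So 0 ≥ 2, which is false.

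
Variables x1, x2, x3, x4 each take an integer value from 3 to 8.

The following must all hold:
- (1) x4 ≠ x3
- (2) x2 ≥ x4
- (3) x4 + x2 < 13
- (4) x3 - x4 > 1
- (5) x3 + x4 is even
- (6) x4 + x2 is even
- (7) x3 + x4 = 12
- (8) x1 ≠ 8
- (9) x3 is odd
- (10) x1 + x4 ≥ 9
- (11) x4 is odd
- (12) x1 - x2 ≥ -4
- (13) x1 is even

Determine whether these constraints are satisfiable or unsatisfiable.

Satisfiable

Try x1 = 4, x2 = 5, x3 = 7, x4 = 5.
Check constraint 3: x4 + x2 = 10; constraint 4: x3 - x4 = 2; constraint 7: x3 + x4 = 12. The remaining constraints are straightforward to verify.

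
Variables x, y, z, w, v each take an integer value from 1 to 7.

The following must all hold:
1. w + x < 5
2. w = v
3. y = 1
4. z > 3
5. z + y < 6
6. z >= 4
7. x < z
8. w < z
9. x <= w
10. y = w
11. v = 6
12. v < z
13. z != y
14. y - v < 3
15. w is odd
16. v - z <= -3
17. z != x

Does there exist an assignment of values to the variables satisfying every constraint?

Unsatisfiable

Constraint 3 fixes y = 1 and constraint 11 fixes v = 6. Constraints 2 and 10 give y = w = v, so y = v. But 1 ≠ 6 — contradiction.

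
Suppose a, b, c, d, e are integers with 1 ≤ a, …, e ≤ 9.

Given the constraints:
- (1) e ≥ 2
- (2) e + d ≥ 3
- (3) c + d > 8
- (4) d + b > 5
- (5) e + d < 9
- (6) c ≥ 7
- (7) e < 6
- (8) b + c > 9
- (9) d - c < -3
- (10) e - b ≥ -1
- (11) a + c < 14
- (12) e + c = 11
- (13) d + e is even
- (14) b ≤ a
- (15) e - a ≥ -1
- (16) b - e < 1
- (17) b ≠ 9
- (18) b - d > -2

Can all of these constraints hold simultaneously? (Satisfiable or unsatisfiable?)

Try a = 3, b = 3, c = 8, d = 3, e = 3.
Check constraint 2: e + d = 6; constraint 3: c + d = 11. The remaining constraints are straightforward to verify.

Satisfiable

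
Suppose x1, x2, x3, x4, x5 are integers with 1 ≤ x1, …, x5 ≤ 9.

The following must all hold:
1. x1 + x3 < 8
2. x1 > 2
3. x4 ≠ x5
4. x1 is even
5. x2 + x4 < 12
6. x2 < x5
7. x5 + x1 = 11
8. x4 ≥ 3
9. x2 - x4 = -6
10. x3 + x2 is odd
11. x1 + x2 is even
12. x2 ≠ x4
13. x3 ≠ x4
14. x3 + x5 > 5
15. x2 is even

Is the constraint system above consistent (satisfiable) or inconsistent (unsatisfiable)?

Satisfiable

Try x1 = 4, x2 = 2, x3 = 1, x4 = 8, x5 = 7.
Check constraint 1: x1 + x3 = 5; constraint 5: x2 + x4 = 10. The remaining constraints are straightforward to verify.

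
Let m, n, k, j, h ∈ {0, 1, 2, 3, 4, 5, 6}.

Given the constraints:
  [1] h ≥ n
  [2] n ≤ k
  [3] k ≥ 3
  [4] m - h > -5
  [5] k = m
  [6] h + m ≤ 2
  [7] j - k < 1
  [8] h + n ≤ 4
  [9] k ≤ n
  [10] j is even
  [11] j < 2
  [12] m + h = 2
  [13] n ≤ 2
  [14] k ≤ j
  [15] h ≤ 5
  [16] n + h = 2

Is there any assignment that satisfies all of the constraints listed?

Unsatisfiable

From constraints 3 and 9: n ≥ k and k ≥ 3, so n ≥ 3. From constraint 13: n ≤ 2. But 2 < 3, so no value of n works.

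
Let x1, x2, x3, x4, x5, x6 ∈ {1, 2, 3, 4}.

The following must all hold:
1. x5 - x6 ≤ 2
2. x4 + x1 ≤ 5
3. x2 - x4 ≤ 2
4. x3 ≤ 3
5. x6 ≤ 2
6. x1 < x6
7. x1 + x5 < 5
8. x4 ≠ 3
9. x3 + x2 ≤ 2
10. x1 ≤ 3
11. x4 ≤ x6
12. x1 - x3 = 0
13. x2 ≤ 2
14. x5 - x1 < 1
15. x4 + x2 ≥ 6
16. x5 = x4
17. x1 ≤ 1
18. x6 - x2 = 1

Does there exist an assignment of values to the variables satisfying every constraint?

Unsatisfiable

From constraints 5 and 11: x4 ≤ x6 ≤ 2. From constraint 13: x2 ≤ 2. Hence x4 + x2 ≤ 4. But constraint 15 requires x4 + x2 ≥ 6, and 6 > 4. Contradiction.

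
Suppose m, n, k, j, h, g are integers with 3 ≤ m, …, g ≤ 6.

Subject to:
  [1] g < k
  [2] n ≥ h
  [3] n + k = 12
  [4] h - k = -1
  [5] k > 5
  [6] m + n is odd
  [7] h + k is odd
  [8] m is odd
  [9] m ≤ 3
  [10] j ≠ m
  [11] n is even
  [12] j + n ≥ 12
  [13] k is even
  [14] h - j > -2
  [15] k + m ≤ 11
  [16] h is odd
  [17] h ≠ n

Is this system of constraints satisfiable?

Try m = 3, n = 6, k = 6, j = 6, h = 5, g = 3.
Check constraint 3: n + k = 12; constraint 4: h - k = -1. The remaining constraints are straightforward to verify.

Satisfiable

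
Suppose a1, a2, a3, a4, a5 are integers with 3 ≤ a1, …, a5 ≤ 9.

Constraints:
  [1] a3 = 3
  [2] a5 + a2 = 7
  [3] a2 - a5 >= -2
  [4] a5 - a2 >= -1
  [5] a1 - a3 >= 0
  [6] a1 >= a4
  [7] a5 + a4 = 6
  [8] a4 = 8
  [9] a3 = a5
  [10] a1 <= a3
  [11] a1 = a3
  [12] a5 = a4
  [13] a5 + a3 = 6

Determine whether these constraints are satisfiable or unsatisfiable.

Unsatisfiable

Constraint 1 fixes a3 = 3 and constraint 8 fixes a4 = 8. Constraints 9 and 12 give a3 = a5 = a4, so a3 = a4. But 3 ≠ 8 — contradiction.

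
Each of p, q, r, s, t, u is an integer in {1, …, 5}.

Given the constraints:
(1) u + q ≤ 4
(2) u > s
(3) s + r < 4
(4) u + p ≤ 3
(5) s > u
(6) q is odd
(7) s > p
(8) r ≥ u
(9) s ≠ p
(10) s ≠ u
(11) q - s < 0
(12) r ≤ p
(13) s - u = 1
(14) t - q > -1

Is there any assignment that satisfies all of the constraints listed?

Constraints 2, 7, 8, and 12 give u ≤ r, r ≤ p, p < s, s < u. Chaining: u ≤ r ≤ p < s < u, which forces u < u — impossible.

Unsatisfiable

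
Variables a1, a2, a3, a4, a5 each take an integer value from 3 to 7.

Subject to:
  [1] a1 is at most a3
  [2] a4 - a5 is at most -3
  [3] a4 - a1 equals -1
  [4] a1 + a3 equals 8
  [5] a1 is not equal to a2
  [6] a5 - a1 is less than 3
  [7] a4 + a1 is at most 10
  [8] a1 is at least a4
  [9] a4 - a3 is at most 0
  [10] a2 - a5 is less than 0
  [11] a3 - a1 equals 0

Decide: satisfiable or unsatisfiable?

Satisfiable

Setting (a1, a2, a3, a4, a5) = (4, 3, 4, 3, 6) satisfies everything: constraint 2: a4 - a5 = -3; constraint 3: a4 - a1 = -1, and the others follow.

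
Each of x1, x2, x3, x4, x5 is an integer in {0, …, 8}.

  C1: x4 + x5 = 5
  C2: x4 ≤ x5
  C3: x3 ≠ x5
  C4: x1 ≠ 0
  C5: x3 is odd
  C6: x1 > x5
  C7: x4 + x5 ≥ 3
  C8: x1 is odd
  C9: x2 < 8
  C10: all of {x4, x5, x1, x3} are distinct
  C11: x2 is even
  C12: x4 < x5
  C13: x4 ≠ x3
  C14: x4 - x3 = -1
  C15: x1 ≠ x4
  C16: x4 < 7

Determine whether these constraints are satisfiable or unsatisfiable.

Satisfiable

One satisfying assignment is x1 = 7, x2 = 6, x3 = 1, x4 = 0, x5 = 5.
For the less obvious constraints — constraint 1: x4 + x5 = 5; constraint 7: x4 + x5 = 5; constraint 14: x4 - x3 = -1 — and the others hold by inspection.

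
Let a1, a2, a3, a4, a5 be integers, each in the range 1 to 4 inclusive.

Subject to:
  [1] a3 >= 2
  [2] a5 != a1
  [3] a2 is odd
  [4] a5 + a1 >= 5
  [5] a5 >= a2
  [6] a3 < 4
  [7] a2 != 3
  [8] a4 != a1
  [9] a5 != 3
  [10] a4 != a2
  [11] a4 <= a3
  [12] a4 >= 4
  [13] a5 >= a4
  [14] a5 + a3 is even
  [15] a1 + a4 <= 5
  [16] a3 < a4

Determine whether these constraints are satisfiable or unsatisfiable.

From constraints 11 and 12: a3 ≥ a4 and a4 ≥ 4, so a3 ≥ 4. From constraint 6: a3 ≤ 3. But 3 < 4, so no value of a3 works.

Unsatisfiable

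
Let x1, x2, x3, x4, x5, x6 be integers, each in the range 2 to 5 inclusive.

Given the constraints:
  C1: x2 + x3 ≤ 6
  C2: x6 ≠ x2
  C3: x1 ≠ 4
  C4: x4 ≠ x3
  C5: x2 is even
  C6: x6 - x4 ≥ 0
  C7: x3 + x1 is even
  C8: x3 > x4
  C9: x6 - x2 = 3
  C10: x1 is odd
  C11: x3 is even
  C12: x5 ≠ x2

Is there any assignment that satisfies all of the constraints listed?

Unsatisfiable

Constraint 11 makes x3 even and constraint 10 makes x1 odd, so x3 + x1 must be odd. Constraint 7 says x3 + x1 is even — contradiction.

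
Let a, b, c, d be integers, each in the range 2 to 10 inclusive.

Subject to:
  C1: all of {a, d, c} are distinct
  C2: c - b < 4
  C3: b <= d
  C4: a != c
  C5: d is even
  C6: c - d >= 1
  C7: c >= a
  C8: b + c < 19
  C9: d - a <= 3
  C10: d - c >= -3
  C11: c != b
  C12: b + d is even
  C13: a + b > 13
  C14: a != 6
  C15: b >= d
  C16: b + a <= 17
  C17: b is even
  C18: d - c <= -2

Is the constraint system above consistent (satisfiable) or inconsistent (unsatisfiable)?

One satisfying assignment is a = 7, b = 8, c = 10, d = 8.
For the less obvious constraints — constraint 2: c - b = 2; constraint 6: c - d = 2 — and the others hold by inspection.

Satisfiable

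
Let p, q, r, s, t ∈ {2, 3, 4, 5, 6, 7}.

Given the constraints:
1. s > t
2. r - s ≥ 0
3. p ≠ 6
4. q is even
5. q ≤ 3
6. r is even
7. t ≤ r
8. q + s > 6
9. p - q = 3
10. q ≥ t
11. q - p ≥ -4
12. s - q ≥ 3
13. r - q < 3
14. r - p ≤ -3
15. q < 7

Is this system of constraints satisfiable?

Unsatisfiable

Constraints 2, 11, 12, and 14 give q − p ≥ -4, p − r ≥ 3, r − s ≥ 0, s − q ≥ 3.
Adding all 4 inequalities: the left sides telescope to 0, and the right sides sum to (-4) + 3 + 0 + 3 = 2. So 0 ≥ 2, which is false.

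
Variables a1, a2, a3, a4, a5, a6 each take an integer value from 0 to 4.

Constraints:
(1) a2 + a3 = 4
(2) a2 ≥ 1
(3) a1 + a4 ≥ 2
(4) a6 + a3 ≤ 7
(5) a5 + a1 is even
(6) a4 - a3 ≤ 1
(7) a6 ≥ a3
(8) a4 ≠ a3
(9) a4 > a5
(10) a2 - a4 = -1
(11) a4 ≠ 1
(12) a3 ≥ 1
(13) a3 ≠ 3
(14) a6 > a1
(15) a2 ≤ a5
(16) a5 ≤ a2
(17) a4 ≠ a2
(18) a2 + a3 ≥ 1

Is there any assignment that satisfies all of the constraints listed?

Satisfiable

Try a1 = 0, a2 = 2, a3 = 2, a4 = 3, a5 = 2, a6 = 2.
Check constraint 1: a2 + a3 = 4; constraint 3: a1 + a4 = 3. The remaining constraints are straightforward to verify.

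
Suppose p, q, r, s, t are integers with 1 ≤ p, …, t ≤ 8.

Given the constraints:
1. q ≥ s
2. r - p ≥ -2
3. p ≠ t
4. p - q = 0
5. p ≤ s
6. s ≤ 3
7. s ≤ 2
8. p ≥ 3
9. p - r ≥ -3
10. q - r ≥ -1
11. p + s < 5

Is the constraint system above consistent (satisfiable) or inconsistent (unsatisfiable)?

Unsatisfiable

From constraint 8: p ≥ 3. From constraints 5 and 7: p ≤ s and s ≤ 2, so p ≤ 2. But 2 < 3, so no value of p works.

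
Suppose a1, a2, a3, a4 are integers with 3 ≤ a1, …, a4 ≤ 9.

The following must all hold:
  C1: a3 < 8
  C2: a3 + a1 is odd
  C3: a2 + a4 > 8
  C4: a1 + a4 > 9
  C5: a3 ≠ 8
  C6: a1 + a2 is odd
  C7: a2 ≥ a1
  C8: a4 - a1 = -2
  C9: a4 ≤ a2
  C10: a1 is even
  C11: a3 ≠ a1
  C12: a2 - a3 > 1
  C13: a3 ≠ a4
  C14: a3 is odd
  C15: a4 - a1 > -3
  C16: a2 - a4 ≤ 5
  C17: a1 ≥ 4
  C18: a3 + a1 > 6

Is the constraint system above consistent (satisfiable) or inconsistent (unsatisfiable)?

Satisfiable

One satisfying assignment is a1 = 6, a2 = 7, a3 = 3, a4 = 4.
For the less obvious constraints — constraint 3: a2 + a4 = 11; constraint 4: a1 + a4 = 10; constraint 8: a4 - a1 = -2 — and the others hold by inspection.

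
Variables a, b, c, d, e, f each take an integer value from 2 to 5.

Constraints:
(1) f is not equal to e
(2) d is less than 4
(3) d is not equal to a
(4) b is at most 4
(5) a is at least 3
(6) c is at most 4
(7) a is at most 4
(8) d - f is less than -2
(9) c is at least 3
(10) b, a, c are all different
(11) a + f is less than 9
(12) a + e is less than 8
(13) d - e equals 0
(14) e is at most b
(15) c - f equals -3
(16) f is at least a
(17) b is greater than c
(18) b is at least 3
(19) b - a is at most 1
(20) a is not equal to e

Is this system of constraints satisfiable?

Unsatisfiable

Constraints 4, 5, 6, 7, 9, and 18 confine each of b, a, c to the 2 values {3, 4}.
Constraint 10 requires all 3 of them to be distinct, but only 2 values are available — impossible by the pigeonhole principle.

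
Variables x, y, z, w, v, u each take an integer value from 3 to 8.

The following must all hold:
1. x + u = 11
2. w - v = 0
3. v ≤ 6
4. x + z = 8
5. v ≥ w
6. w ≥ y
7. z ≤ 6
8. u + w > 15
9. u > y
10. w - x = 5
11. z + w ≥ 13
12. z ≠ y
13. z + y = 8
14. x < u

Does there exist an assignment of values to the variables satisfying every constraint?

Unsatisfiable

From constraint 7: z ≤ 6. From constraints 3 and 5: w ≤ v ≤ 6. Hence z + w ≤ 12. But constraint 11 requires z + w ≥ 13, and 13 > 12. Contradiction.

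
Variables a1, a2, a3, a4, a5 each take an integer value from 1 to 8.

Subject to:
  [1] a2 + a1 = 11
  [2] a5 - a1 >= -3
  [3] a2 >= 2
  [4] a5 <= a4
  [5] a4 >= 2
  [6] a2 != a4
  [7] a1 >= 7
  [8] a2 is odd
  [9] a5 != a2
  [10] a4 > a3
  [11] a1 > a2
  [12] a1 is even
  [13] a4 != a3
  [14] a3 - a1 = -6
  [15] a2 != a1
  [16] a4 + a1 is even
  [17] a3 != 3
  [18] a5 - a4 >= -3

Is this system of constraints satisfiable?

Satisfiable

Take a1 = 8, a2 = 3, a3 = 2, a4 = 6, a5 = 6. Then constraint 1: a2 + a1 = 11; constraint 2: a5 - a1 = -2, and every other listed constraint is also met.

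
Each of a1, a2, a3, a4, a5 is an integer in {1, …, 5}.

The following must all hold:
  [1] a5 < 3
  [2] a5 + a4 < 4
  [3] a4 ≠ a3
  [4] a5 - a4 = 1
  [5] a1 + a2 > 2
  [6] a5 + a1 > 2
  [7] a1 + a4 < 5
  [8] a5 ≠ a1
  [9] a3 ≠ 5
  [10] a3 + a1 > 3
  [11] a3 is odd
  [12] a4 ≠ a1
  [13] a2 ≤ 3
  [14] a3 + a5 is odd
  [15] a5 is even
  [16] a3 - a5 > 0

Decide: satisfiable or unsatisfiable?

Try a1 = 3, a2 = 1, a3 = 3, a4 = 1, a5 = 2.
Check constraint 2: a5 + a4 = 3; constraint 4: a5 - a4 = 1. The remaining constraints are straightforward to verify.

Satisfiable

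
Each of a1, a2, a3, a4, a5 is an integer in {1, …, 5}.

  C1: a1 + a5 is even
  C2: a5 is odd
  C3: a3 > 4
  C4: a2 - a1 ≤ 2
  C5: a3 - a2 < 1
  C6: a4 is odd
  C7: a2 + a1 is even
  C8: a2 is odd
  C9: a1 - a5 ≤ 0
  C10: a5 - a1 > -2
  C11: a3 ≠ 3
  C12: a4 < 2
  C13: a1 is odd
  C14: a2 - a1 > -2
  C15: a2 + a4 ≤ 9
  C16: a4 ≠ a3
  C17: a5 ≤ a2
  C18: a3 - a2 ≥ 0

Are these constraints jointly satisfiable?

Try a1 = 5, a2 = 5, a3 = 5, a4 = 1, a5 = 5.
Check constraint 4: a2 - a1 = 0; constraint 5: a3 - a2 = 0; constraint 9: a1 - a5 = 0. The remaining constraints are straightforward to verify.

Satisfiable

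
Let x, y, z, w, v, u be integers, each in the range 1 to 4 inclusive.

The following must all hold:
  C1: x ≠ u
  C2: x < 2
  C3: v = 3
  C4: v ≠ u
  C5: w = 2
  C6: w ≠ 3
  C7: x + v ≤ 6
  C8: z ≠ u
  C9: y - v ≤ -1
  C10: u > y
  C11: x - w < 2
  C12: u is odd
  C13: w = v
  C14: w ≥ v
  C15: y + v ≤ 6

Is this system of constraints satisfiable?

Unsatisfiable

Constraint 5 fixes w = 2 and constraint 3 fixes v = 3, but constraint 13 requires w = v. Since 2 ≠ 3, contradiction.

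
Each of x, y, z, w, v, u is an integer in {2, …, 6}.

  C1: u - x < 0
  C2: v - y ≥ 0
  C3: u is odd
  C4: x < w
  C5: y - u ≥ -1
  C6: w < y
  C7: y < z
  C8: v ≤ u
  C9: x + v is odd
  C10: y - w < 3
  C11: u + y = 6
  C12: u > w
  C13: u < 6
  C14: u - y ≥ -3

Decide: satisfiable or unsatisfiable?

Unsatisfiable

Constraints 1, 2, 4, 6, and 8 give y ≤ v, v ≤ u, u < x, x < w, w < y. Chaining: y ≤ v ≤ u < x < w < y, which forces y < y — impossible.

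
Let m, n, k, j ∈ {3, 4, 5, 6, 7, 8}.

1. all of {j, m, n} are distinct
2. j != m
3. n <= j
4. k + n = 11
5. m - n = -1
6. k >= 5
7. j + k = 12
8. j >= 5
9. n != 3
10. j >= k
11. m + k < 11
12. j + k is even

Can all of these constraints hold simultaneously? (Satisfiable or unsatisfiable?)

Setting (m, n, k, j) = (4, 5, 6, 6) satisfies everything: constraint 4: k + n = 11; constraint 5: m - n = -1, and the others follow.

Satisfiable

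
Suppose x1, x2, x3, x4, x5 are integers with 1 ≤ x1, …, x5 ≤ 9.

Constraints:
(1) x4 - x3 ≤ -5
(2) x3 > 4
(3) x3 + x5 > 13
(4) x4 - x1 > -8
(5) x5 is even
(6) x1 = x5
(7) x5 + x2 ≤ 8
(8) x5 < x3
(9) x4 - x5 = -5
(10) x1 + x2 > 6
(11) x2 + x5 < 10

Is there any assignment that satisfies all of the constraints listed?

Satisfiable

Setting (x1, x2, x3, x4, x5) = (6, 2, 9, 1, 6) satisfies everything: constraint 1: x4 - x3 = -8; constraint 3: x3 + x5 = 15, and the others follow.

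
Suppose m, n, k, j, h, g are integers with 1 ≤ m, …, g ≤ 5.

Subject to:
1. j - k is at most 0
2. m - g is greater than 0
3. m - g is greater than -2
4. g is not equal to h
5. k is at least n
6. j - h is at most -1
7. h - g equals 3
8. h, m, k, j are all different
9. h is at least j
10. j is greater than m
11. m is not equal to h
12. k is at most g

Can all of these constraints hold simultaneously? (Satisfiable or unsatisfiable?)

Unsatisfiable

Constraints 1, 2, 10, and 12 give g < m, m < j, j ≤ k, k ≤ g. Chaining: g < m < j ≤ k ≤ g, which forces g < g — impossible.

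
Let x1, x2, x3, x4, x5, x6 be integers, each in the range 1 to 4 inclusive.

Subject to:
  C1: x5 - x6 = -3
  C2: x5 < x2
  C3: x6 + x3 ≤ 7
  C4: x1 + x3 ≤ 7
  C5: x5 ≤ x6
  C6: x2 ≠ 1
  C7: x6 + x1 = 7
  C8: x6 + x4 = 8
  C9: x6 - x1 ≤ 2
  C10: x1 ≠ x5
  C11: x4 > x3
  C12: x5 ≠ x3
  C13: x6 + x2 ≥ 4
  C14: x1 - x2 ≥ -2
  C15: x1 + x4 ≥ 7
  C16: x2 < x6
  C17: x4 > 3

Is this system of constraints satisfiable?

Try x1 = 3, x2 = 3, x3 = 3, x4 = 4, x5 = 1, x6 = 4.
Check constraint 1: x5 - x6 = -3; constraint 3: x6 + x3 = 7. The remaining constraints are straightforward to verify.

Satisfiable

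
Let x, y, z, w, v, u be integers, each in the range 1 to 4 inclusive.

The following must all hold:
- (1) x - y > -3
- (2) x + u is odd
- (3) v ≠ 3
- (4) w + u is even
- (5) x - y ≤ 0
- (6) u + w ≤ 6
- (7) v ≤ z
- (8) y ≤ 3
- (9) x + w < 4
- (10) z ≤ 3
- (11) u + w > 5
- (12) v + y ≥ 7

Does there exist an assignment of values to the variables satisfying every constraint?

Unsatisfiable

From constraints 7 and 10: v ≤ z ≤ 3. From constraint 8: y ≤ 3. Hence v + y ≤ 6. But constraint 12 requires v + y ≥ 7, and 7 > 6. Contradiction.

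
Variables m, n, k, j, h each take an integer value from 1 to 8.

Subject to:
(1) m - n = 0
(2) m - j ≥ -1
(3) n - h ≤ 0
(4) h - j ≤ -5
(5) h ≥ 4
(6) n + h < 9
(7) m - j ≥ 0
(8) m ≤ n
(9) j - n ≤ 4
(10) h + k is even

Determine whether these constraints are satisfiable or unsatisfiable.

Unsatisfiable

Constraints 3, 4, and 9 give j − h ≥ 5, h − n ≥ 0, n − j ≥ -4.
Adding all 3 inequalities: the left sides telescope to 0, and the right sides sum to 5 + 0 + (-4) = 1. So 0 ≥ 1, which is false.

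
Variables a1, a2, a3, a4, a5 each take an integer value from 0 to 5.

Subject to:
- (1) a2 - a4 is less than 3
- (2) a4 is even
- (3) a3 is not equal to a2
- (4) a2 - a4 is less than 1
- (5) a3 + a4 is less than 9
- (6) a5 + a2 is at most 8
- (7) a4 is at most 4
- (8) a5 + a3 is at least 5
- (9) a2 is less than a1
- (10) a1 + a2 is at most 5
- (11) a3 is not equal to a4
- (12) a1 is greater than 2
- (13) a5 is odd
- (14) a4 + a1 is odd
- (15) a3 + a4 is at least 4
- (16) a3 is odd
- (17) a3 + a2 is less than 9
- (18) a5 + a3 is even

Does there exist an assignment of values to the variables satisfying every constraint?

Satisfiable

One satisfying assignment is a1 = 3, a2 = 2, a3 = 5, a4 = 2, a5 = 3.
For the less obvious constraints — constraint 1: a2 - a4 = 0; constraint 4: a2 - a4 = 0 — and the others hold by inspection.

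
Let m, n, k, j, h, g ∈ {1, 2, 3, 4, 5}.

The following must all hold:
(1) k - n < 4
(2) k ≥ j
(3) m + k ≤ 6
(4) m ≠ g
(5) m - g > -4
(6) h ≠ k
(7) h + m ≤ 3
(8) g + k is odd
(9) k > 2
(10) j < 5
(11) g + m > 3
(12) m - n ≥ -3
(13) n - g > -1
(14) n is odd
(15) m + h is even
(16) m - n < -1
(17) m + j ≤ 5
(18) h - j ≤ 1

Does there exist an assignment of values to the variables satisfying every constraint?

Satisfiable

Setting (m, n, k, j, h, g) = (1, 3, 4, 3, 1, 3) satisfies everything: constraint 1: k - n = 1; constraint 3: m + k = 5; constraint 5: m - g = -2, and the others follow.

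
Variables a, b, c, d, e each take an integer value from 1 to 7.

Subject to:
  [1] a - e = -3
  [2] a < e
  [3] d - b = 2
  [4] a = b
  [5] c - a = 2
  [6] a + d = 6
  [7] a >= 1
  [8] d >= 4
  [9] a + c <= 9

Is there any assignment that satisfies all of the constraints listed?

Satisfiable

Setting (a, b, c, d, e) = (2, 2, 4, 4, 5) satisfies everything: constraint 1: a - e = -3; constraint 3: d - b = 2; constraint 5: c - a = 2, and the others follow.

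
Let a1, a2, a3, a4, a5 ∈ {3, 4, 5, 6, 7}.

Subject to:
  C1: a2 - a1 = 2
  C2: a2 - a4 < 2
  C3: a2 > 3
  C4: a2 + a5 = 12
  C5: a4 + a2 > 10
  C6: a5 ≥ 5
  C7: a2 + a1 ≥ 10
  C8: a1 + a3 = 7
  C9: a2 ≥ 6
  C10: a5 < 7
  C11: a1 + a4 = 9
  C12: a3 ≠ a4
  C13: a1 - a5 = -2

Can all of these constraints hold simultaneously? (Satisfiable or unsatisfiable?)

Satisfiable

Try a1 = 4, a2 = 6, a3 = 3, a4 = 5, a5 = 6.
Check constraint 1: a2 - a1 = 2; constraint 2: a2 - a4 = 1; constraint 4: a2 + a5 = 12. The remaining constraints are straightforward to verify.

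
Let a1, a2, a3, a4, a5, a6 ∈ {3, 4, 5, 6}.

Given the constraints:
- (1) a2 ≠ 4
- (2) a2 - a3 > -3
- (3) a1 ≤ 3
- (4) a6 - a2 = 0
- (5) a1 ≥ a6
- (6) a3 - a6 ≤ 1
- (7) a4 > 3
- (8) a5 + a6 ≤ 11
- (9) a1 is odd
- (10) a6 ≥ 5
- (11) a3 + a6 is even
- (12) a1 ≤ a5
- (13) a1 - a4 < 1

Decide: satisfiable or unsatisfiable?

From constraints 5 and 10: a1 ≥ a6 and a6 ≥ 5, so a1 ≥ 5. From constraint 3: a1 ≤ 3. But 3 < 5, so no value of a1 works.

Unsatisfiable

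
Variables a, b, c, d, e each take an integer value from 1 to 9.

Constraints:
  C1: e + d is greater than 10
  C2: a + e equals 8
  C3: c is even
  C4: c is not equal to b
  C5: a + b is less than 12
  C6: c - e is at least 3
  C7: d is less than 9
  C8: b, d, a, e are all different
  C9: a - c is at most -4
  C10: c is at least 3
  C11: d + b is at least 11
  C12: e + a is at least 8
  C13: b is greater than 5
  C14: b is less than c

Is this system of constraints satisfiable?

Take a = 3, b = 7, c = 8, d = 6, e = 5. Then constraint 1: e + d = 11; constraint 2: a + e = 8; constraint 5: a + b = 10, and every other listed constraint is also met.

Satisfiable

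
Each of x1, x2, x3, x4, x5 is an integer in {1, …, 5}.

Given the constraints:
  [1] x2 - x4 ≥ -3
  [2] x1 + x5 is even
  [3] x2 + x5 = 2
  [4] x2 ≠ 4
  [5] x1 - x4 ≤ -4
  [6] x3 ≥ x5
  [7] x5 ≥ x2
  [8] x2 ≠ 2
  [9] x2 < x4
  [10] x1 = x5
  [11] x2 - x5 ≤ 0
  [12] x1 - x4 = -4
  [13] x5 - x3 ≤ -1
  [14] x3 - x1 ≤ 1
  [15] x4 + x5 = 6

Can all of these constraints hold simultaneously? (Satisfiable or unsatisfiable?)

Unsatisfiable

Constraints 1, 5, 11, 13, and 14 give x1 − x3 ≥ -1, x3 − x5 ≥ 1, x5 − x2 ≥ 0, x2 − x4 ≥ -3, x4 − x1 ≥ 4.
Adding all 5 inequalities: the left sides telescope to 0, and the right sides sum to (-1) + 1 + 0 + (-3) + 4 = 1. So 0 ≥ 1, which is false.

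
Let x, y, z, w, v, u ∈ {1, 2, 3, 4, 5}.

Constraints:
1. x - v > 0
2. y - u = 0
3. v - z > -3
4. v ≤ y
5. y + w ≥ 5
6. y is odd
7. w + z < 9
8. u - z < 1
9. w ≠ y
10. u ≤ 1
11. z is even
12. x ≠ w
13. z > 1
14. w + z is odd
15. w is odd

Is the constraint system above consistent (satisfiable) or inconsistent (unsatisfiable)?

Satisfiable

The assignment x = 4, y = 1, z = 2, w = 5, v = 1, u = 1 works:
  constraint 1 holds since x - v = 3.
  constraint 2 holds since y - u = 0.
The rest check out directly.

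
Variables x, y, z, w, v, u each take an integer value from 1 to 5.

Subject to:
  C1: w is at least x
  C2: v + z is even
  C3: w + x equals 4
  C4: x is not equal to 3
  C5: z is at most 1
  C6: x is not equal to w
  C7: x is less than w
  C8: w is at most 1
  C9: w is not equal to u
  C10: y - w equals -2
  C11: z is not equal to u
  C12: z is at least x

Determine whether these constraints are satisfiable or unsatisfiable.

Unsatisfiable

From constraint 8: w ≤ 1. From constraints 5 and 12: x ≤ z ≤ 1. Hence w + x ≤ 2. But constraint 3 requires w + x = 4, and 4 > 2. Contradiction.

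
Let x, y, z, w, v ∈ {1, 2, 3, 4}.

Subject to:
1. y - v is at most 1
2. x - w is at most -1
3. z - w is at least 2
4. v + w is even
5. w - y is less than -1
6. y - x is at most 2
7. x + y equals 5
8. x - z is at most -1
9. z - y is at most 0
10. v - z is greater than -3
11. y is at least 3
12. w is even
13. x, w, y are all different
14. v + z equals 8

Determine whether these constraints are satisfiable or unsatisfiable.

Unsatisfiable

Constraints 2, 3, 6, and 9 give w − x ≥ 1, x − y ≥ -2, y − z ≥ 0, z − w ≥ 2.
Adding all 4 inequalities: the left sides telescope to 0, and the right sides sum to 1 + (-2) + 0 + 2 = 1. So 0 ≥ 1, which is false.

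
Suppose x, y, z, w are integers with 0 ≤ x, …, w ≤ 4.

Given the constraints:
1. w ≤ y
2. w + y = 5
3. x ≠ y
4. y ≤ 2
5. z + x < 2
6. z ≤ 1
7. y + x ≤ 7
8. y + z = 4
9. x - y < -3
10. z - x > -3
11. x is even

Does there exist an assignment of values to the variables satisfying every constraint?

From constraint 4: y ≤ 2. From constraint 6: z ≤ 1. Hence y + z ≤ 3. But constraint 8 requires y + z = 4, and 4 > 3. Contradiction.

Unsatisfiable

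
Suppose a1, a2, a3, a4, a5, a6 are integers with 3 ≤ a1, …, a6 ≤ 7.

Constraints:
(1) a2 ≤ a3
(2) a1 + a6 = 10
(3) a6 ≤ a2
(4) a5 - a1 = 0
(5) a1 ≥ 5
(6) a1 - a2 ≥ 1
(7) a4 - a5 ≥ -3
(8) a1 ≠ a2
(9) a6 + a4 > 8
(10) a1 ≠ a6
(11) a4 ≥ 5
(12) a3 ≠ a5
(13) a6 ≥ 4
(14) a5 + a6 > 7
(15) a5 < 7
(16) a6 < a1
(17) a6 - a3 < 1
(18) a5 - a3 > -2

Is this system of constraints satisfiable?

One satisfying assignment is a1 = 6, a2 = 5, a3 = 5, a4 = 5, a5 = 6, a6 = 4.
For the less obvious constraints — constraint 2: a1 + a6 = 10; constraint 4: a5 - a1 = 0; constraint 6: a1 - a2 = 1 — and the others hold by inspection.

Satisfiable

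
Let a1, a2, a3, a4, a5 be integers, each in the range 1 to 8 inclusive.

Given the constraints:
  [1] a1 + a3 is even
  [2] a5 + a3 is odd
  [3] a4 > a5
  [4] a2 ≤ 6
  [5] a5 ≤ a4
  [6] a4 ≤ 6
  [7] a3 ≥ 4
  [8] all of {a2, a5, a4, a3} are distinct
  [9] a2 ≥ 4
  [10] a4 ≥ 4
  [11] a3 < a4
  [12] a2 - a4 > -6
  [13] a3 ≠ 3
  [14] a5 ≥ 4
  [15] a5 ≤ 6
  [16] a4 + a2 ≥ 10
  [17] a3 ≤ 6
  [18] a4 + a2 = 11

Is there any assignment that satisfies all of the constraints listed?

Constraints 4, 6, 7, 9, 10, 14, 15, and 17 confine each of a2, a5, a4, a3 to the 3 values {4, …, 6}.
Constraint 8 requires all 4 of them to be distinct, but only 3 values are available — impossible by the pigeonhole principle.

Unsatisfiable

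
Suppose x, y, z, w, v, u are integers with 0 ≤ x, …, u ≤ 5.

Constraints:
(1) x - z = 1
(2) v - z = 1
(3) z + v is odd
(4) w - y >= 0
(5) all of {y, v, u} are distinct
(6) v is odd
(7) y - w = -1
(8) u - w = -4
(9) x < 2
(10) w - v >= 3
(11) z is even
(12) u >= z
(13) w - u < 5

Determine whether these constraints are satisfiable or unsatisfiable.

Satisfiable

Take x = 1, y = 3, z = 0, w = 4, v = 1, u = 0. Then constraint 1: x - z = 1; constraint 2: v - z = 1, and every other listed constraint is also met.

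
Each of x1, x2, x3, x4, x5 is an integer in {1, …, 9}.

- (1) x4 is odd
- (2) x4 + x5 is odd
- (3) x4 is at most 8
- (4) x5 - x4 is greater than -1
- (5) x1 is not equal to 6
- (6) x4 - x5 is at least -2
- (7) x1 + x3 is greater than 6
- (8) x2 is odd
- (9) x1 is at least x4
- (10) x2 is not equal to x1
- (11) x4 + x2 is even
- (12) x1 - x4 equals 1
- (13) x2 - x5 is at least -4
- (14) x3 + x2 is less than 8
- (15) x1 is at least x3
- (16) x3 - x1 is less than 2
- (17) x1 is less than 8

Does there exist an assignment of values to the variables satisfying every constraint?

Take x1 = 4, x2 = 3, x3 = 3, x4 = 3, x5 = 4. Then constraint 4: x5 - x4 = 1; constraint 6: x4 - x5 = -1; constraint 7: x1 + x3 = 7, and every other listed constraint is also met.

Satisfiable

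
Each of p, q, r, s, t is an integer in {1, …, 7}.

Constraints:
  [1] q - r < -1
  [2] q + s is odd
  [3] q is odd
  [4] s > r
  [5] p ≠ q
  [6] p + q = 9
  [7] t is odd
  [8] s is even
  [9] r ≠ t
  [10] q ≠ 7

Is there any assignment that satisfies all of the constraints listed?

Try p = 6, q = 3, r = 5, s = 6, t = 7.
Check constraint 1: q - r = -2; constraint 2: q + s = 9 is odd; constraint 6: p + q = 9. The remaining constraints are straightforward to verify.

Satisfiable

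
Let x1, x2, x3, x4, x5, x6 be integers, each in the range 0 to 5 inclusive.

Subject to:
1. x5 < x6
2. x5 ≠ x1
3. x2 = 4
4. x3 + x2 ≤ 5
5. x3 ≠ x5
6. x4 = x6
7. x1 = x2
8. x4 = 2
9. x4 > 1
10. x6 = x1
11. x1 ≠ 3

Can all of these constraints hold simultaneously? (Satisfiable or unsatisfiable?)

Constraint 8 fixes x4 = 2 and constraint 3 fixes x2 = 4. Constraints 6, 7, and 10 give x4 = x6 = x1 = x2, so x4 = x2. But 2 ≠ 4 — contradiction.

Unsatisfiable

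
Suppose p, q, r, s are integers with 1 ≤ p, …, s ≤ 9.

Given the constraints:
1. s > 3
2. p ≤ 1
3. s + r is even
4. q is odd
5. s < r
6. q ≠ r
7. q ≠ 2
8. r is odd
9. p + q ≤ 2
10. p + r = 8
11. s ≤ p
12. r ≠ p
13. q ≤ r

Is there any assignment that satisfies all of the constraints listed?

From constraint 1: s ≥ 4. From constraints 2 and 11: s ≤ p and p ≤ 1, so s ≤ 1. But 1 < 4, so no value of s works.

Unsatisfiable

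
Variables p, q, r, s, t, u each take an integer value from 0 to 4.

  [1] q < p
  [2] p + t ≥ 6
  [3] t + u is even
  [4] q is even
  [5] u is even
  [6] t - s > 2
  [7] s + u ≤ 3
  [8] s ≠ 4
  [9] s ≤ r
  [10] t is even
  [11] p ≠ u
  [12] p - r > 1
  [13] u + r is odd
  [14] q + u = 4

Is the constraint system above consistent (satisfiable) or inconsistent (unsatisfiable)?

Setting (p, q, r, s, t, u) = (4, 2, 1, 0, 4, 2) satisfies everything: constraint 2: p + t = 8; constraint 6: t - s = 4; constraint 7: s + u = 2, and the others follow.

Satisfiable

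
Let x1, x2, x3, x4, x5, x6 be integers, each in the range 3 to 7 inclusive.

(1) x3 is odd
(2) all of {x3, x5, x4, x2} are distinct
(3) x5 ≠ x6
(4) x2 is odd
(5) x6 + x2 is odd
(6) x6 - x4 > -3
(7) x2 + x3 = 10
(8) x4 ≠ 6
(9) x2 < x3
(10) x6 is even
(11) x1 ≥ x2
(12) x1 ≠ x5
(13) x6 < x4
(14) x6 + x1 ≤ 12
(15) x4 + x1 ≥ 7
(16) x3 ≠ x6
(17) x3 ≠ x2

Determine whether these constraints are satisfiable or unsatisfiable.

One satisfying assignment is x1 = 5, x2 = 3, x3 = 7, x4 = 5, x5 = 6, x6 = 4.
For the less obvious constraints — constraint 6: x6 - x4 = -1; constraint 7: x2 + x3 = 10; constraint 14: x6 + x1 = 9 — and the others hold by inspection.

Satisfiable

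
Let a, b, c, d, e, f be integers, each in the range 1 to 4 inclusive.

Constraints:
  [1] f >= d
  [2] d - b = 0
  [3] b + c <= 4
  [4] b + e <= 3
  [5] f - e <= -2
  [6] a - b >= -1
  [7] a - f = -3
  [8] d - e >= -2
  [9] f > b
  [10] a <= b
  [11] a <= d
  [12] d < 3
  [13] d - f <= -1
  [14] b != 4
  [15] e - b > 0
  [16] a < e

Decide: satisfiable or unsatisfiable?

Unsatisfiable

Constraints 5, 8, and 13 give e − f ≥ 2, f − d ≥ 1, d − e ≥ -2.
Adding all 3 inequalities: the left sides telescope to 0, and the right sides sum to 2 + 1 + (-2) = 1. So 0 ≥ 1, which is false.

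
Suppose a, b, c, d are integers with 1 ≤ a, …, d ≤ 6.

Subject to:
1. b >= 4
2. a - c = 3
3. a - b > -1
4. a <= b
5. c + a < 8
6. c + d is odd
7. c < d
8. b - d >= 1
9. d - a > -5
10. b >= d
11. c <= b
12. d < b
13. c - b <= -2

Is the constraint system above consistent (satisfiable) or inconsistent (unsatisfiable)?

One satisfying assignment is a = 5, b = 5, c = 2, d = 3.
For the less obvious constraints — constraint 2: a - c = 3; constraint 3: a - b = 0; constraint 5: c + a = 7 — and the others hold by inspection.

Satisfiable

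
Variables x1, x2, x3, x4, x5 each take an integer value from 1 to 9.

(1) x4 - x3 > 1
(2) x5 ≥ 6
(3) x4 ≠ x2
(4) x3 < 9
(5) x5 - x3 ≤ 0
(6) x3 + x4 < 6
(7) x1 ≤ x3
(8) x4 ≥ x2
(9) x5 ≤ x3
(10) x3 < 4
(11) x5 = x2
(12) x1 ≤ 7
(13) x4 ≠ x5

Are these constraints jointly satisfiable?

From constraints 2 and 9: x3 ≥ x5 and x5 ≥ 6, so x3 ≥ 6. From constraint 10: x3 ≤ 3. But 3 < 6, so no value of x3 works.

Unsatisfiable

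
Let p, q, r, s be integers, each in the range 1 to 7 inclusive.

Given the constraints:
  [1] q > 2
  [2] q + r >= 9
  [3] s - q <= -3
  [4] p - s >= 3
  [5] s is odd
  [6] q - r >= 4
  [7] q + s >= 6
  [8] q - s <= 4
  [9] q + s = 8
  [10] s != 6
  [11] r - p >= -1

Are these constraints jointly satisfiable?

Constraints 4, 6, 8, and 11 give p − s ≥ 3, s − q ≥ -4, q − r ≥ 4, r − p ≥ -1.
Adding all 4 inequalities: the left sides telescope to 0, and the right sides sum to 3 + (-4) + 4 + (-1) = 2. So 0 ≥ 2, which is false.

Unsatisfiable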